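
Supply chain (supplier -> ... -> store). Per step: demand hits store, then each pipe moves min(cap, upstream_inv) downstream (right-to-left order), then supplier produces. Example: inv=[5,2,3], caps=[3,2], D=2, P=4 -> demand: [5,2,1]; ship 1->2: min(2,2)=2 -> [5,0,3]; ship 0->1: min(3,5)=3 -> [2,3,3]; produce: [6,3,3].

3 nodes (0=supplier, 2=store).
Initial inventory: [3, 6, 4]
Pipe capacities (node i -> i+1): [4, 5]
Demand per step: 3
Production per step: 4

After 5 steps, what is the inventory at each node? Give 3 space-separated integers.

Step 1: demand=3,sold=3 ship[1->2]=5 ship[0->1]=3 prod=4 -> inv=[4 4 6]
Step 2: demand=3,sold=3 ship[1->2]=4 ship[0->1]=4 prod=4 -> inv=[4 4 7]
Step 3: demand=3,sold=3 ship[1->2]=4 ship[0->1]=4 prod=4 -> inv=[4 4 8]
Step 4: demand=3,sold=3 ship[1->2]=4 ship[0->1]=4 prod=4 -> inv=[4 4 9]
Step 5: demand=3,sold=3 ship[1->2]=4 ship[0->1]=4 prod=4 -> inv=[4 4 10]

4 4 10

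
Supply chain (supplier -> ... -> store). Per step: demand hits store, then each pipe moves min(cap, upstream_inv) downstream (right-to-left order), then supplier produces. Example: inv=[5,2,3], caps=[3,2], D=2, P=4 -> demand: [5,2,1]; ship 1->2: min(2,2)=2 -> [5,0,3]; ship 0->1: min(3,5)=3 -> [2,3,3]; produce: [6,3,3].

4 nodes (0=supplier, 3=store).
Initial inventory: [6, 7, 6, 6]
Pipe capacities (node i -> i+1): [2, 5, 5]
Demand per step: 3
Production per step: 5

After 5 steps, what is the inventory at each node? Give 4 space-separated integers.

Step 1: demand=3,sold=3 ship[2->3]=5 ship[1->2]=5 ship[0->1]=2 prod=5 -> inv=[9 4 6 8]
Step 2: demand=3,sold=3 ship[2->3]=5 ship[1->2]=4 ship[0->1]=2 prod=5 -> inv=[12 2 5 10]
Step 3: demand=3,sold=3 ship[2->3]=5 ship[1->2]=2 ship[0->1]=2 prod=5 -> inv=[15 2 2 12]
Step 4: demand=3,sold=3 ship[2->3]=2 ship[1->2]=2 ship[0->1]=2 prod=5 -> inv=[18 2 2 11]
Step 5: demand=3,sold=3 ship[2->3]=2 ship[1->2]=2 ship[0->1]=2 prod=5 -> inv=[21 2 2 10]

21 2 2 10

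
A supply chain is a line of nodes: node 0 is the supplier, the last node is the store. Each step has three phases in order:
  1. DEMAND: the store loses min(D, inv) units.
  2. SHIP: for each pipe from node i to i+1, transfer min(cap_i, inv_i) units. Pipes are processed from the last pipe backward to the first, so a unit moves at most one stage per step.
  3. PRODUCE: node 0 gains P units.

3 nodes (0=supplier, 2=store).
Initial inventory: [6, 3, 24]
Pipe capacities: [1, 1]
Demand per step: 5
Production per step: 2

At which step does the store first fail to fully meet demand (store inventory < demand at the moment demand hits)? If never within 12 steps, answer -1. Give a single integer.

Step 1: demand=5,sold=5 ship[1->2]=1 ship[0->1]=1 prod=2 -> [7 3 20]
Step 2: demand=5,sold=5 ship[1->2]=1 ship[0->1]=1 prod=2 -> [8 3 16]
Step 3: demand=5,sold=5 ship[1->2]=1 ship[0->1]=1 prod=2 -> [9 3 12]
Step 4: demand=5,sold=5 ship[1->2]=1 ship[0->1]=1 prod=2 -> [10 3 8]
Step 5: demand=5,sold=5 ship[1->2]=1 ship[0->1]=1 prod=2 -> [11 3 4]
Step 6: demand=5,sold=4 ship[1->2]=1 ship[0->1]=1 prod=2 -> [12 3 1]
Step 7: demand=5,sold=1 ship[1->2]=1 ship[0->1]=1 prod=2 -> [13 3 1]
Step 8: demand=5,sold=1 ship[1->2]=1 ship[0->1]=1 prod=2 -> [14 3 1]
Step 9: demand=5,sold=1 ship[1->2]=1 ship[0->1]=1 prod=2 -> [15 3 1]
Step 10: demand=5,sold=1 ship[1->2]=1 ship[0->1]=1 prod=2 -> [16 3 1]
Step 11: demand=5,sold=1 ship[1->2]=1 ship[0->1]=1 prod=2 -> [17 3 1]
Step 12: demand=5,sold=1 ship[1->2]=1 ship[0->1]=1 prod=2 -> [18 3 1]
First stockout at step 6

6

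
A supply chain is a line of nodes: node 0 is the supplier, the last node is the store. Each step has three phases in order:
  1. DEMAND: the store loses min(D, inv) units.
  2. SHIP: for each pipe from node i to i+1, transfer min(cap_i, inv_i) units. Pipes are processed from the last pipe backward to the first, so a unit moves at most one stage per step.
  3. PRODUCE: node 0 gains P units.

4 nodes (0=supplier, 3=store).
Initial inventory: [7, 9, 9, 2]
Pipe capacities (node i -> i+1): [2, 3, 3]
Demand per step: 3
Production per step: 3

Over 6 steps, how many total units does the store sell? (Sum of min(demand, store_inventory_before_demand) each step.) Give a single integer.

Step 1: sold=2 (running total=2) -> [8 8 9 3]
Step 2: sold=3 (running total=5) -> [9 7 9 3]
Step 3: sold=3 (running total=8) -> [10 6 9 3]
Step 4: sold=3 (running total=11) -> [11 5 9 3]
Step 5: sold=3 (running total=14) -> [12 4 9 3]
Step 6: sold=3 (running total=17) -> [13 3 9 3]

Answer: 17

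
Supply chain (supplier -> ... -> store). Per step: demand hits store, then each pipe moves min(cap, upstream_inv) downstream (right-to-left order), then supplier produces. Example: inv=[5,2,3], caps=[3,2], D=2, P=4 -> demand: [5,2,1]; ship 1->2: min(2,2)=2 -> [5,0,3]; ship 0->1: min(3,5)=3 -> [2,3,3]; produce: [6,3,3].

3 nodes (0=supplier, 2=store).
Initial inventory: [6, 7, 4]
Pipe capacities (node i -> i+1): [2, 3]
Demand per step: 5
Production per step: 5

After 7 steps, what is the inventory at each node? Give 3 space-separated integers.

Step 1: demand=5,sold=4 ship[1->2]=3 ship[0->1]=2 prod=5 -> inv=[9 6 3]
Step 2: demand=5,sold=3 ship[1->2]=3 ship[0->1]=2 prod=5 -> inv=[12 5 3]
Step 3: demand=5,sold=3 ship[1->2]=3 ship[0->1]=2 prod=5 -> inv=[15 4 3]
Step 4: demand=5,sold=3 ship[1->2]=3 ship[0->1]=2 prod=5 -> inv=[18 3 3]
Step 5: demand=5,sold=3 ship[1->2]=3 ship[0->1]=2 prod=5 -> inv=[21 2 3]
Step 6: demand=5,sold=3 ship[1->2]=2 ship[0->1]=2 prod=5 -> inv=[24 2 2]
Step 7: demand=5,sold=2 ship[1->2]=2 ship[0->1]=2 prod=5 -> inv=[27 2 2]

27 2 2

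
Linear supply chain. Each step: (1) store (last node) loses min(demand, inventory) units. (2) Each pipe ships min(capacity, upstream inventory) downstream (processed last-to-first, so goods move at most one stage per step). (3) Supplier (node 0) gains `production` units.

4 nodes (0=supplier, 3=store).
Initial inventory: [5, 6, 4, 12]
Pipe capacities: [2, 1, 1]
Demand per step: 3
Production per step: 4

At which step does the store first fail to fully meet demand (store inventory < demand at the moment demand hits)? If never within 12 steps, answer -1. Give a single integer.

Step 1: demand=3,sold=3 ship[2->3]=1 ship[1->2]=1 ship[0->1]=2 prod=4 -> [7 7 4 10]
Step 2: demand=3,sold=3 ship[2->3]=1 ship[1->2]=1 ship[0->1]=2 prod=4 -> [9 8 4 8]
Step 3: demand=3,sold=3 ship[2->3]=1 ship[1->2]=1 ship[0->1]=2 prod=4 -> [11 9 4 6]
Step 4: demand=3,sold=3 ship[2->3]=1 ship[1->2]=1 ship[0->1]=2 prod=4 -> [13 10 4 4]
Step 5: demand=3,sold=3 ship[2->3]=1 ship[1->2]=1 ship[0->1]=2 prod=4 -> [15 11 4 2]
Step 6: demand=3,sold=2 ship[2->3]=1 ship[1->2]=1 ship[0->1]=2 prod=4 -> [17 12 4 1]
Step 7: demand=3,sold=1 ship[2->3]=1 ship[1->2]=1 ship[0->1]=2 prod=4 -> [19 13 4 1]
Step 8: demand=3,sold=1 ship[2->3]=1 ship[1->2]=1 ship[0->1]=2 prod=4 -> [21 14 4 1]
Step 9: demand=3,sold=1 ship[2->3]=1 ship[1->2]=1 ship[0->1]=2 prod=4 -> [23 15 4 1]
Step 10: demand=3,sold=1 ship[2->3]=1 ship[1->2]=1 ship[0->1]=2 prod=4 -> [25 16 4 1]
Step 11: demand=3,sold=1 ship[2->3]=1 ship[1->2]=1 ship[0->1]=2 prod=4 -> [27 17 4 1]
Step 12: demand=3,sold=1 ship[2->3]=1 ship[1->2]=1 ship[0->1]=2 prod=4 -> [29 18 4 1]
First stockout at step 6

6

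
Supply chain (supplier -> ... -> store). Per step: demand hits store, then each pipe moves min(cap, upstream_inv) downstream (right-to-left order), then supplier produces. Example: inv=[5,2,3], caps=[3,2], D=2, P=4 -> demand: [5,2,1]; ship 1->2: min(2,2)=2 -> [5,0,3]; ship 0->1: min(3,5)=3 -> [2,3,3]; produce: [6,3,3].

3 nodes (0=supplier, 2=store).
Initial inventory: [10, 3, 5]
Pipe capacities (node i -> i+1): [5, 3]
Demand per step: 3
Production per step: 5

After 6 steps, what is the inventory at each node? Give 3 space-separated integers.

Step 1: demand=3,sold=3 ship[1->2]=3 ship[0->1]=5 prod=5 -> inv=[10 5 5]
Step 2: demand=3,sold=3 ship[1->2]=3 ship[0->1]=5 prod=5 -> inv=[10 7 5]
Step 3: demand=3,sold=3 ship[1->2]=3 ship[0->1]=5 prod=5 -> inv=[10 9 5]
Step 4: demand=3,sold=3 ship[1->2]=3 ship[0->1]=5 prod=5 -> inv=[10 11 5]
Step 5: demand=3,sold=3 ship[1->2]=3 ship[0->1]=5 prod=5 -> inv=[10 13 5]
Step 6: demand=3,sold=3 ship[1->2]=3 ship[0->1]=5 prod=5 -> inv=[10 15 5]

10 15 5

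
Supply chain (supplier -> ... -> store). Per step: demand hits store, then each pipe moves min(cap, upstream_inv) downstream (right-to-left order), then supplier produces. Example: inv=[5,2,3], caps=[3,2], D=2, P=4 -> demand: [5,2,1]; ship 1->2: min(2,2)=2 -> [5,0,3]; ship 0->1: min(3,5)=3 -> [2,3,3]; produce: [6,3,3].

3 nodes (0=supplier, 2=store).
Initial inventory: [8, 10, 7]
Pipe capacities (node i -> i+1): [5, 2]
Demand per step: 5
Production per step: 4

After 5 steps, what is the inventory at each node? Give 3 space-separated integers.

Step 1: demand=5,sold=5 ship[1->2]=2 ship[0->1]=5 prod=4 -> inv=[7 13 4]
Step 2: demand=5,sold=4 ship[1->2]=2 ship[0->1]=5 prod=4 -> inv=[6 16 2]
Step 3: demand=5,sold=2 ship[1->2]=2 ship[0->1]=5 prod=4 -> inv=[5 19 2]
Step 4: demand=5,sold=2 ship[1->2]=2 ship[0->1]=5 prod=4 -> inv=[4 22 2]
Step 5: demand=5,sold=2 ship[1->2]=2 ship[0->1]=4 prod=4 -> inv=[4 24 2]

4 24 2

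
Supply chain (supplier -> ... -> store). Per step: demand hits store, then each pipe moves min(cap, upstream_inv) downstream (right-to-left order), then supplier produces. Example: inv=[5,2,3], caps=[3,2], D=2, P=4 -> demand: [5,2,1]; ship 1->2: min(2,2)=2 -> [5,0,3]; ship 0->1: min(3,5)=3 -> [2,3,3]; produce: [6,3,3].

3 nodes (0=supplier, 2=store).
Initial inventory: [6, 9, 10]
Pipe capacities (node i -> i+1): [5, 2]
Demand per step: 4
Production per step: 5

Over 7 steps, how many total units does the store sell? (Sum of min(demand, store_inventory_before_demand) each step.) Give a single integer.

Step 1: sold=4 (running total=4) -> [6 12 8]
Step 2: sold=4 (running total=8) -> [6 15 6]
Step 3: sold=4 (running total=12) -> [6 18 4]
Step 4: sold=4 (running total=16) -> [6 21 2]
Step 5: sold=2 (running total=18) -> [6 24 2]
Step 6: sold=2 (running total=20) -> [6 27 2]
Step 7: sold=2 (running total=22) -> [6 30 2]

Answer: 22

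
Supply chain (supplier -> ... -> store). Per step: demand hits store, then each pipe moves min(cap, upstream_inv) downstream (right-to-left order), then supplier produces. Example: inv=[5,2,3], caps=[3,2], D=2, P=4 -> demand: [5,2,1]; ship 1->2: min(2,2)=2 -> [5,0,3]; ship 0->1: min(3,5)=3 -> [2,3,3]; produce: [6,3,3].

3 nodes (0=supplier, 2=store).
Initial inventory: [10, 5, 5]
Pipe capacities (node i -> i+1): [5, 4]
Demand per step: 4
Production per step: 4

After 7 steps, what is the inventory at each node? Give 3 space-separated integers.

Step 1: demand=4,sold=4 ship[1->2]=4 ship[0->1]=5 prod=4 -> inv=[9 6 5]
Step 2: demand=4,sold=4 ship[1->2]=4 ship[0->1]=5 prod=4 -> inv=[8 7 5]
Step 3: demand=4,sold=4 ship[1->2]=4 ship[0->1]=5 prod=4 -> inv=[7 8 5]
Step 4: demand=4,sold=4 ship[1->2]=4 ship[0->1]=5 prod=4 -> inv=[6 9 5]
Step 5: demand=4,sold=4 ship[1->2]=4 ship[0->1]=5 prod=4 -> inv=[5 10 5]
Step 6: demand=4,sold=4 ship[1->2]=4 ship[0->1]=5 prod=4 -> inv=[4 11 5]
Step 7: demand=4,sold=4 ship[1->2]=4 ship[0->1]=4 prod=4 -> inv=[4 11 5]

4 11 5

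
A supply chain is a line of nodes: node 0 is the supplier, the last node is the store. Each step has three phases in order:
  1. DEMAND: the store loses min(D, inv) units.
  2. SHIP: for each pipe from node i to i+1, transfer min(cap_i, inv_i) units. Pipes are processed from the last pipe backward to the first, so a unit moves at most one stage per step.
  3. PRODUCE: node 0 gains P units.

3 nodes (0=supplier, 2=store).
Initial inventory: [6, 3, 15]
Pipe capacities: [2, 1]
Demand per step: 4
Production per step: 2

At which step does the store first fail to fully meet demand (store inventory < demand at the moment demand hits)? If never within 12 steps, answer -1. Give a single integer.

Step 1: demand=4,sold=4 ship[1->2]=1 ship[0->1]=2 prod=2 -> [6 4 12]
Step 2: demand=4,sold=4 ship[1->2]=1 ship[0->1]=2 prod=2 -> [6 5 9]
Step 3: demand=4,sold=4 ship[1->2]=1 ship[0->1]=2 prod=2 -> [6 6 6]
Step 4: demand=4,sold=4 ship[1->2]=1 ship[0->1]=2 prod=2 -> [6 7 3]
Step 5: demand=4,sold=3 ship[1->2]=1 ship[0->1]=2 prod=2 -> [6 8 1]
Step 6: demand=4,sold=1 ship[1->2]=1 ship[0->1]=2 prod=2 -> [6 9 1]
Step 7: demand=4,sold=1 ship[1->2]=1 ship[0->1]=2 prod=2 -> [6 10 1]
Step 8: demand=4,sold=1 ship[1->2]=1 ship[0->1]=2 prod=2 -> [6 11 1]
Step 9: demand=4,sold=1 ship[1->2]=1 ship[0->1]=2 prod=2 -> [6 12 1]
Step 10: demand=4,sold=1 ship[1->2]=1 ship[0->1]=2 prod=2 -> [6 13 1]
Step 11: demand=4,sold=1 ship[1->2]=1 ship[0->1]=2 prod=2 -> [6 14 1]
Step 12: demand=4,sold=1 ship[1->2]=1 ship[0->1]=2 prod=2 -> [6 15 1]
First stockout at step 5

5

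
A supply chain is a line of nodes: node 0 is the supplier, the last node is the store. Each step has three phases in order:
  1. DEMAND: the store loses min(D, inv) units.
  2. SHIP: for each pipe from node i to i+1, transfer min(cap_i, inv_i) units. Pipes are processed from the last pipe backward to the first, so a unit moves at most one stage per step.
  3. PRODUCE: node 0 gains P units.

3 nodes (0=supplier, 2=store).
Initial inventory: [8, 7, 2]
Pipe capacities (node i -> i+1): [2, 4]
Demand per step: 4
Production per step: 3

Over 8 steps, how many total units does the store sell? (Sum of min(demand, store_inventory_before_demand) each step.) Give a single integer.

Answer: 21

Derivation:
Step 1: sold=2 (running total=2) -> [9 5 4]
Step 2: sold=4 (running total=6) -> [10 3 4]
Step 3: sold=4 (running total=10) -> [11 2 3]
Step 4: sold=3 (running total=13) -> [12 2 2]
Step 5: sold=2 (running total=15) -> [13 2 2]
Step 6: sold=2 (running total=17) -> [14 2 2]
Step 7: sold=2 (running total=19) -> [15 2 2]
Step 8: sold=2 (running total=21) -> [16 2 2]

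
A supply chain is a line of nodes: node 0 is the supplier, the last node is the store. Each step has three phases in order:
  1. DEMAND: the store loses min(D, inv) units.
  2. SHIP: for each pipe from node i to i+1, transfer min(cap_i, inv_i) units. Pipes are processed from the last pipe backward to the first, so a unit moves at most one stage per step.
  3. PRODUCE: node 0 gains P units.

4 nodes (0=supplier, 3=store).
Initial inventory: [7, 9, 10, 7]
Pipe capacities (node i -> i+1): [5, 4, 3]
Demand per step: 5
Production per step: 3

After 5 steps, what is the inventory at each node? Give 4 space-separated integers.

Step 1: demand=5,sold=5 ship[2->3]=3 ship[1->2]=4 ship[0->1]=5 prod=3 -> inv=[5 10 11 5]
Step 2: demand=5,sold=5 ship[2->3]=3 ship[1->2]=4 ship[0->1]=5 prod=3 -> inv=[3 11 12 3]
Step 3: demand=5,sold=3 ship[2->3]=3 ship[1->2]=4 ship[0->1]=3 prod=3 -> inv=[3 10 13 3]
Step 4: demand=5,sold=3 ship[2->3]=3 ship[1->2]=4 ship[0->1]=3 prod=3 -> inv=[3 9 14 3]
Step 5: demand=5,sold=3 ship[2->3]=3 ship[1->2]=4 ship[0->1]=3 prod=3 -> inv=[3 8 15 3]

3 8 15 3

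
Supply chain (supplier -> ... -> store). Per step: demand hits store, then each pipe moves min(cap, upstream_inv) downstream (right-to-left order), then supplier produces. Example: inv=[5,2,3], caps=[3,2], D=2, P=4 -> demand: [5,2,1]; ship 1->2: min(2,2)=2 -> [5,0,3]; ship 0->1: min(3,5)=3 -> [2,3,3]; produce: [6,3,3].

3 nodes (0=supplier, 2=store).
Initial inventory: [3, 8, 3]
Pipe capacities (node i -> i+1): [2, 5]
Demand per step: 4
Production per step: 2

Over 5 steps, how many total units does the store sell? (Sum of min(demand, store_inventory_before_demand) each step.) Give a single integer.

Step 1: sold=3 (running total=3) -> [3 5 5]
Step 2: sold=4 (running total=7) -> [3 2 6]
Step 3: sold=4 (running total=11) -> [3 2 4]
Step 4: sold=4 (running total=15) -> [3 2 2]
Step 5: sold=2 (running total=17) -> [3 2 2]

Answer: 17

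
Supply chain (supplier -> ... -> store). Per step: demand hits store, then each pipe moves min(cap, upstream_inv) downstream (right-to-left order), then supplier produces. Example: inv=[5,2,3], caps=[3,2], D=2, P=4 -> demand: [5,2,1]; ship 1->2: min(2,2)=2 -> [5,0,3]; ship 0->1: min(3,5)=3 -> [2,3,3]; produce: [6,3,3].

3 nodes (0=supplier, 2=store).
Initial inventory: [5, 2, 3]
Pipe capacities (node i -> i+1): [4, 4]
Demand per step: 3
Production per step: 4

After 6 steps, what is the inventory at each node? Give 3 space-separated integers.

Step 1: demand=3,sold=3 ship[1->2]=2 ship[0->1]=4 prod=4 -> inv=[5 4 2]
Step 2: demand=3,sold=2 ship[1->2]=4 ship[0->1]=4 prod=4 -> inv=[5 4 4]
Step 3: demand=3,sold=3 ship[1->2]=4 ship[0->1]=4 prod=4 -> inv=[5 4 5]
Step 4: demand=3,sold=3 ship[1->2]=4 ship[0->1]=4 prod=4 -> inv=[5 4 6]
Step 5: demand=3,sold=3 ship[1->2]=4 ship[0->1]=4 prod=4 -> inv=[5 4 7]
Step 6: demand=3,sold=3 ship[1->2]=4 ship[0->1]=4 prod=4 -> inv=[5 4 8]

5 4 8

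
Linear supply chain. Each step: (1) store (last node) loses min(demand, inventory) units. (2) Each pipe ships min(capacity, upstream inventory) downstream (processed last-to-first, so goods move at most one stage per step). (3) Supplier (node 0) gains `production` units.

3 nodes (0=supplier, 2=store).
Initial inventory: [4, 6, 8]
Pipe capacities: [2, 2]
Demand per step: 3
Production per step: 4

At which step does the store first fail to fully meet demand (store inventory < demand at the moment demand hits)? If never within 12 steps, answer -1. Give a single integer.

Step 1: demand=3,sold=3 ship[1->2]=2 ship[0->1]=2 prod=4 -> [6 6 7]
Step 2: demand=3,sold=3 ship[1->2]=2 ship[0->1]=2 prod=4 -> [8 6 6]
Step 3: demand=3,sold=3 ship[1->2]=2 ship[0->1]=2 prod=4 -> [10 6 5]
Step 4: demand=3,sold=3 ship[1->2]=2 ship[0->1]=2 prod=4 -> [12 6 4]
Step 5: demand=3,sold=3 ship[1->2]=2 ship[0->1]=2 prod=4 -> [14 6 3]
Step 6: demand=3,sold=3 ship[1->2]=2 ship[0->1]=2 prod=4 -> [16 6 2]
Step 7: demand=3,sold=2 ship[1->2]=2 ship[0->1]=2 prod=4 -> [18 6 2]
Step 8: demand=3,sold=2 ship[1->2]=2 ship[0->1]=2 prod=4 -> [20 6 2]
Step 9: demand=3,sold=2 ship[1->2]=2 ship[0->1]=2 prod=4 -> [22 6 2]
Step 10: demand=3,sold=2 ship[1->2]=2 ship[0->1]=2 prod=4 -> [24 6 2]
Step 11: demand=3,sold=2 ship[1->2]=2 ship[0->1]=2 prod=4 -> [26 6 2]
Step 12: demand=3,sold=2 ship[1->2]=2 ship[0->1]=2 prod=4 -> [28 6 2]
First stockout at step 7

7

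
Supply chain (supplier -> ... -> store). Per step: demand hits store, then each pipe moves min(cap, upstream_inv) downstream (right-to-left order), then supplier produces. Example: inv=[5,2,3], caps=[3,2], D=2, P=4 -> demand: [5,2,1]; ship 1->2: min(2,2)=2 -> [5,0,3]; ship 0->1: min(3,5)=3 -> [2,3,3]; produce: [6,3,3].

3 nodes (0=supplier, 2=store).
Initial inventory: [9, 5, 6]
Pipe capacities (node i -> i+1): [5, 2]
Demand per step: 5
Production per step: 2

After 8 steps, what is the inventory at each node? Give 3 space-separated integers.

Step 1: demand=5,sold=5 ship[1->2]=2 ship[0->1]=5 prod=2 -> inv=[6 8 3]
Step 2: demand=5,sold=3 ship[1->2]=2 ship[0->1]=5 prod=2 -> inv=[3 11 2]
Step 3: demand=5,sold=2 ship[1->2]=2 ship[0->1]=3 prod=2 -> inv=[2 12 2]
Step 4: demand=5,sold=2 ship[1->2]=2 ship[0->1]=2 prod=2 -> inv=[2 12 2]
Step 5: demand=5,sold=2 ship[1->2]=2 ship[0->1]=2 prod=2 -> inv=[2 12 2]
Step 6: demand=5,sold=2 ship[1->2]=2 ship[0->1]=2 prod=2 -> inv=[2 12 2]
Step 7: demand=5,sold=2 ship[1->2]=2 ship[0->1]=2 prod=2 -> inv=[2 12 2]
Step 8: demand=5,sold=2 ship[1->2]=2 ship[0->1]=2 prod=2 -> inv=[2 12 2]

2 12 2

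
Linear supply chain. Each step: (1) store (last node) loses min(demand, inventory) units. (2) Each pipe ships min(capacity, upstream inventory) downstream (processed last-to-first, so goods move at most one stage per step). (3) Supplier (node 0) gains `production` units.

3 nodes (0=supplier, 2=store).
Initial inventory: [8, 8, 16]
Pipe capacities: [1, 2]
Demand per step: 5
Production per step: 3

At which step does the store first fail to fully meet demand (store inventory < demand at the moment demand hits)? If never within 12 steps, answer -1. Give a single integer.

Step 1: demand=5,sold=5 ship[1->2]=2 ship[0->1]=1 prod=3 -> [10 7 13]
Step 2: demand=5,sold=5 ship[1->2]=2 ship[0->1]=1 prod=3 -> [12 6 10]
Step 3: demand=5,sold=5 ship[1->2]=2 ship[0->1]=1 prod=3 -> [14 5 7]
Step 4: demand=5,sold=5 ship[1->2]=2 ship[0->1]=1 prod=3 -> [16 4 4]
Step 5: demand=5,sold=4 ship[1->2]=2 ship[0->1]=1 prod=3 -> [18 3 2]
Step 6: demand=5,sold=2 ship[1->2]=2 ship[0->1]=1 prod=3 -> [20 2 2]
Step 7: demand=5,sold=2 ship[1->2]=2 ship[0->1]=1 prod=3 -> [22 1 2]
Step 8: demand=5,sold=2 ship[1->2]=1 ship[0->1]=1 prod=3 -> [24 1 1]
Step 9: demand=5,sold=1 ship[1->2]=1 ship[0->1]=1 prod=3 -> [26 1 1]
Step 10: demand=5,sold=1 ship[1->2]=1 ship[0->1]=1 prod=3 -> [28 1 1]
Step 11: demand=5,sold=1 ship[1->2]=1 ship[0->1]=1 prod=3 -> [30 1 1]
Step 12: demand=5,sold=1 ship[1->2]=1 ship[0->1]=1 prod=3 -> [32 1 1]
First stockout at step 5

5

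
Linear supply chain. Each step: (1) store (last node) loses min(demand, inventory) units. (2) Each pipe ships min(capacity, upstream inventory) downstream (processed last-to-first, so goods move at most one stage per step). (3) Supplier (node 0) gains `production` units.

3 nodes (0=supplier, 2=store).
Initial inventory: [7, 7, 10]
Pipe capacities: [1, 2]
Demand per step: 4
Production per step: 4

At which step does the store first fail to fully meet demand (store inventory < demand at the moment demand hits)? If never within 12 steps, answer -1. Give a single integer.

Step 1: demand=4,sold=4 ship[1->2]=2 ship[0->1]=1 prod=4 -> [10 6 8]
Step 2: demand=4,sold=4 ship[1->2]=2 ship[0->1]=1 prod=4 -> [13 5 6]
Step 3: demand=4,sold=4 ship[1->2]=2 ship[0->1]=1 prod=4 -> [16 4 4]
Step 4: demand=4,sold=4 ship[1->2]=2 ship[0->1]=1 prod=4 -> [19 3 2]
Step 5: demand=4,sold=2 ship[1->2]=2 ship[0->1]=1 prod=4 -> [22 2 2]
Step 6: demand=4,sold=2 ship[1->2]=2 ship[0->1]=1 prod=4 -> [25 1 2]
Step 7: demand=4,sold=2 ship[1->2]=1 ship[0->1]=1 prod=4 -> [28 1 1]
Step 8: demand=4,sold=1 ship[1->2]=1 ship[0->1]=1 prod=4 -> [31 1 1]
Step 9: demand=4,sold=1 ship[1->2]=1 ship[0->1]=1 prod=4 -> [34 1 1]
Step 10: demand=4,sold=1 ship[1->2]=1 ship[0->1]=1 prod=4 -> [37 1 1]
Step 11: demand=4,sold=1 ship[1->2]=1 ship[0->1]=1 prod=4 -> [40 1 1]
Step 12: demand=4,sold=1 ship[1->2]=1 ship[0->1]=1 prod=4 -> [43 1 1]
First stockout at step 5

5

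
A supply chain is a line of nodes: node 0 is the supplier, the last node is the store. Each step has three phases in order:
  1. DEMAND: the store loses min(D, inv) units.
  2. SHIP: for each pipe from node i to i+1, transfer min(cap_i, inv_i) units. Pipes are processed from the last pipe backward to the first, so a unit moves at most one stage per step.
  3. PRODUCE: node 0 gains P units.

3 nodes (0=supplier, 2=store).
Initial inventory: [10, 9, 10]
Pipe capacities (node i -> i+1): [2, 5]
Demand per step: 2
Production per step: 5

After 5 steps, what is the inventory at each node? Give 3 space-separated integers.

Step 1: demand=2,sold=2 ship[1->2]=5 ship[0->1]=2 prod=5 -> inv=[13 6 13]
Step 2: demand=2,sold=2 ship[1->2]=5 ship[0->1]=2 prod=5 -> inv=[16 3 16]
Step 3: demand=2,sold=2 ship[1->2]=3 ship[0->1]=2 prod=5 -> inv=[19 2 17]
Step 4: demand=2,sold=2 ship[1->2]=2 ship[0->1]=2 prod=5 -> inv=[22 2 17]
Step 5: demand=2,sold=2 ship[1->2]=2 ship[0->1]=2 prod=5 -> inv=[25 2 17]

25 2 17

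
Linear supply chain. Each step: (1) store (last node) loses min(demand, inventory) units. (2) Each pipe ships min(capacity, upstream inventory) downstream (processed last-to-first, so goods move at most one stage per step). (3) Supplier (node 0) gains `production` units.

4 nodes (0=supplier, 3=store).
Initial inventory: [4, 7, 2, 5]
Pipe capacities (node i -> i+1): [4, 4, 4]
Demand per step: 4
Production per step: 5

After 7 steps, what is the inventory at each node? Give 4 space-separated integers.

Step 1: demand=4,sold=4 ship[2->3]=2 ship[1->2]=4 ship[0->1]=4 prod=5 -> inv=[5 7 4 3]
Step 2: demand=4,sold=3 ship[2->3]=4 ship[1->2]=4 ship[0->1]=4 prod=5 -> inv=[6 7 4 4]
Step 3: demand=4,sold=4 ship[2->3]=4 ship[1->2]=4 ship[0->1]=4 prod=5 -> inv=[7 7 4 4]
Step 4: demand=4,sold=4 ship[2->3]=4 ship[1->2]=4 ship[0->1]=4 prod=5 -> inv=[8 7 4 4]
Step 5: demand=4,sold=4 ship[2->3]=4 ship[1->2]=4 ship[0->1]=4 prod=5 -> inv=[9 7 4 4]
Step 6: demand=4,sold=4 ship[2->3]=4 ship[1->2]=4 ship[0->1]=4 prod=5 -> inv=[10 7 4 4]
Step 7: demand=4,sold=4 ship[2->3]=4 ship[1->2]=4 ship[0->1]=4 prod=5 -> inv=[11 7 4 4]

11 7 4 4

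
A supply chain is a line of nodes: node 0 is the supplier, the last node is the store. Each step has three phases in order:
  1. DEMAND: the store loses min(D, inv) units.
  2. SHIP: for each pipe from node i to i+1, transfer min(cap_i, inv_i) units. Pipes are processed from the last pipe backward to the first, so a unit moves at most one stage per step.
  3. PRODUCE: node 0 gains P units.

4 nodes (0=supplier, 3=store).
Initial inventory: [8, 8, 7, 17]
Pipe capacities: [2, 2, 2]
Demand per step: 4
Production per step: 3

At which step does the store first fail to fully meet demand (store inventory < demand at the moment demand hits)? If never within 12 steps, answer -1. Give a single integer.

Step 1: demand=4,sold=4 ship[2->3]=2 ship[1->2]=2 ship[0->1]=2 prod=3 -> [9 8 7 15]
Step 2: demand=4,sold=4 ship[2->3]=2 ship[1->2]=2 ship[0->1]=2 prod=3 -> [10 8 7 13]
Step 3: demand=4,sold=4 ship[2->3]=2 ship[1->2]=2 ship[0->1]=2 prod=3 -> [11 8 7 11]
Step 4: demand=4,sold=4 ship[2->3]=2 ship[1->2]=2 ship[0->1]=2 prod=3 -> [12 8 7 9]
Step 5: demand=4,sold=4 ship[2->3]=2 ship[1->2]=2 ship[0->1]=2 prod=3 -> [13 8 7 7]
Step 6: demand=4,sold=4 ship[2->3]=2 ship[1->2]=2 ship[0->1]=2 prod=3 -> [14 8 7 5]
Step 7: demand=4,sold=4 ship[2->3]=2 ship[1->2]=2 ship[0->1]=2 prod=3 -> [15 8 7 3]
Step 8: demand=4,sold=3 ship[2->3]=2 ship[1->2]=2 ship[0->1]=2 prod=3 -> [16 8 7 2]
Step 9: demand=4,sold=2 ship[2->3]=2 ship[1->2]=2 ship[0->1]=2 prod=3 -> [17 8 7 2]
Step 10: demand=4,sold=2 ship[2->3]=2 ship[1->2]=2 ship[0->1]=2 prod=3 -> [18 8 7 2]
Step 11: demand=4,sold=2 ship[2->3]=2 ship[1->2]=2 ship[0->1]=2 prod=3 -> [19 8 7 2]
Step 12: demand=4,sold=2 ship[2->3]=2 ship[1->2]=2 ship[0->1]=2 prod=3 -> [20 8 7 2]
First stockout at step 8

8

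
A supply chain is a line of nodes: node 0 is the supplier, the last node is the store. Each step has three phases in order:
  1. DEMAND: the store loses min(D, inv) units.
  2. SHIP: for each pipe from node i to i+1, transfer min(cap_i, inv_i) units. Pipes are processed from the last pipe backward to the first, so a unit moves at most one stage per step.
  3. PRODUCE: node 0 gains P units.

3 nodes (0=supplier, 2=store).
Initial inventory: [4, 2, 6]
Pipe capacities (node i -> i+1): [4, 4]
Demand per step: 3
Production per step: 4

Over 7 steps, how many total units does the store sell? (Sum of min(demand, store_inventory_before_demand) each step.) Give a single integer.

Step 1: sold=3 (running total=3) -> [4 4 5]
Step 2: sold=3 (running total=6) -> [4 4 6]
Step 3: sold=3 (running total=9) -> [4 4 7]
Step 4: sold=3 (running total=12) -> [4 4 8]
Step 5: sold=3 (running total=15) -> [4 4 9]
Step 6: sold=3 (running total=18) -> [4 4 10]
Step 7: sold=3 (running total=21) -> [4 4 11]

Answer: 21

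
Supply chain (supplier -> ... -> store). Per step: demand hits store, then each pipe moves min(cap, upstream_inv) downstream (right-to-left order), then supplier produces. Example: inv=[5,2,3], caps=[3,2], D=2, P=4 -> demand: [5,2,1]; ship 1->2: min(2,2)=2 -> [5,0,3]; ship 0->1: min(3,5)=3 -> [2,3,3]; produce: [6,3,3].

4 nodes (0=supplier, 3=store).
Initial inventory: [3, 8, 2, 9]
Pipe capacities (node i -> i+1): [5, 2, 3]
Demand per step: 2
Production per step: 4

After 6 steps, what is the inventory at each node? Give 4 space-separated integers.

Step 1: demand=2,sold=2 ship[2->3]=2 ship[1->2]=2 ship[0->1]=3 prod=4 -> inv=[4 9 2 9]
Step 2: demand=2,sold=2 ship[2->3]=2 ship[1->2]=2 ship[0->1]=4 prod=4 -> inv=[4 11 2 9]
Step 3: demand=2,sold=2 ship[2->3]=2 ship[1->2]=2 ship[0->1]=4 prod=4 -> inv=[4 13 2 9]
Step 4: demand=2,sold=2 ship[2->3]=2 ship[1->2]=2 ship[0->1]=4 prod=4 -> inv=[4 15 2 9]
Step 5: demand=2,sold=2 ship[2->3]=2 ship[1->2]=2 ship[0->1]=4 prod=4 -> inv=[4 17 2 9]
Step 6: demand=2,sold=2 ship[2->3]=2 ship[1->2]=2 ship[0->1]=4 prod=4 -> inv=[4 19 2 9]

4 19 2 9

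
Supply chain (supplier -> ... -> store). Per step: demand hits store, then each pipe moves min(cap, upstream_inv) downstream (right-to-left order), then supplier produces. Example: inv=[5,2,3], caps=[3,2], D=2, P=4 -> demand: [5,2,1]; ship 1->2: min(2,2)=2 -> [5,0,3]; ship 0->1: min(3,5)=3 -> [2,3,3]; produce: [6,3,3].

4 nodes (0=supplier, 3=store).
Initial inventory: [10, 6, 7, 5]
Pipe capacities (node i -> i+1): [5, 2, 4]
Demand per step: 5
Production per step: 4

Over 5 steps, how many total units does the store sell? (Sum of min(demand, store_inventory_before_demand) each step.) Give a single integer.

Step 1: sold=5 (running total=5) -> [9 9 5 4]
Step 2: sold=4 (running total=9) -> [8 12 3 4]
Step 3: sold=4 (running total=13) -> [7 15 2 3]
Step 4: sold=3 (running total=16) -> [6 18 2 2]
Step 5: sold=2 (running total=18) -> [5 21 2 2]

Answer: 18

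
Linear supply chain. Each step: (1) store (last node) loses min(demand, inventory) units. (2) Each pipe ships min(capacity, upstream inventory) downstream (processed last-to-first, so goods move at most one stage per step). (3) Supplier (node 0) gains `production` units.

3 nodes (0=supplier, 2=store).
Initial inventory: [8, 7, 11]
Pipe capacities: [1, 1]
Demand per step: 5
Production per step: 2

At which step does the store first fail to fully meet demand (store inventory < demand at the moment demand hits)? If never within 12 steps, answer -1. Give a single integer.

Step 1: demand=5,sold=5 ship[1->2]=1 ship[0->1]=1 prod=2 -> [9 7 7]
Step 2: demand=5,sold=5 ship[1->2]=1 ship[0->1]=1 prod=2 -> [10 7 3]
Step 3: demand=5,sold=3 ship[1->2]=1 ship[0->1]=1 prod=2 -> [11 7 1]
Step 4: demand=5,sold=1 ship[1->2]=1 ship[0->1]=1 prod=2 -> [12 7 1]
Step 5: demand=5,sold=1 ship[1->2]=1 ship[0->1]=1 prod=2 -> [13 7 1]
Step 6: demand=5,sold=1 ship[1->2]=1 ship[0->1]=1 prod=2 -> [14 7 1]
Step 7: demand=5,sold=1 ship[1->2]=1 ship[0->1]=1 prod=2 -> [15 7 1]
Step 8: demand=5,sold=1 ship[1->2]=1 ship[0->1]=1 prod=2 -> [16 7 1]
Step 9: demand=5,sold=1 ship[1->2]=1 ship[0->1]=1 prod=2 -> [17 7 1]
Step 10: demand=5,sold=1 ship[1->2]=1 ship[0->1]=1 prod=2 -> [18 7 1]
Step 11: demand=5,sold=1 ship[1->2]=1 ship[0->1]=1 prod=2 -> [19 7 1]
Step 12: demand=5,sold=1 ship[1->2]=1 ship[0->1]=1 prod=2 -> [20 7 1]
First stockout at step 3

3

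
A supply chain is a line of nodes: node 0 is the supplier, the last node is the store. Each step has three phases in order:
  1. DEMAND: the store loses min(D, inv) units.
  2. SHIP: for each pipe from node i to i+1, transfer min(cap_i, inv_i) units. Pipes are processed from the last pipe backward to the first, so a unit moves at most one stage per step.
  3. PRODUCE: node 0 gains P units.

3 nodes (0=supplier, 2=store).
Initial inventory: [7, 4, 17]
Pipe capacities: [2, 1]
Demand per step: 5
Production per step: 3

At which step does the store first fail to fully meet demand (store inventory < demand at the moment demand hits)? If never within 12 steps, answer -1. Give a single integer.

Step 1: demand=5,sold=5 ship[1->2]=1 ship[0->1]=2 prod=3 -> [8 5 13]
Step 2: demand=5,sold=5 ship[1->2]=1 ship[0->1]=2 prod=3 -> [9 6 9]
Step 3: demand=5,sold=5 ship[1->2]=1 ship[0->1]=2 prod=3 -> [10 7 5]
Step 4: demand=5,sold=5 ship[1->2]=1 ship[0->1]=2 prod=3 -> [11 8 1]
Step 5: demand=5,sold=1 ship[1->2]=1 ship[0->1]=2 prod=3 -> [12 9 1]
Step 6: demand=5,sold=1 ship[1->2]=1 ship[0->1]=2 prod=3 -> [13 10 1]
Step 7: demand=5,sold=1 ship[1->2]=1 ship[0->1]=2 prod=3 -> [14 11 1]
Step 8: demand=5,sold=1 ship[1->2]=1 ship[0->1]=2 prod=3 -> [15 12 1]
Step 9: demand=5,sold=1 ship[1->2]=1 ship[0->1]=2 prod=3 -> [16 13 1]
Step 10: demand=5,sold=1 ship[1->2]=1 ship[0->1]=2 prod=3 -> [17 14 1]
Step 11: demand=5,sold=1 ship[1->2]=1 ship[0->1]=2 prod=3 -> [18 15 1]
Step 12: demand=5,sold=1 ship[1->2]=1 ship[0->1]=2 prod=3 -> [19 16 1]
First stockout at step 5

5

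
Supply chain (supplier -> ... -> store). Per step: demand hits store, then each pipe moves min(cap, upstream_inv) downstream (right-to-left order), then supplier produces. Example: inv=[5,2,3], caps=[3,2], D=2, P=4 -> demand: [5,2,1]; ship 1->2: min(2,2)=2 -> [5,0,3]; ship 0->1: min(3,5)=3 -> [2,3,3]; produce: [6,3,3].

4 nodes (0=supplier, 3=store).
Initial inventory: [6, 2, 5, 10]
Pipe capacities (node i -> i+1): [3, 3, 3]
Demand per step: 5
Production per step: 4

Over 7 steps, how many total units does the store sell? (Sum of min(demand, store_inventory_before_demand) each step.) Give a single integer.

Step 1: sold=5 (running total=5) -> [7 3 4 8]
Step 2: sold=5 (running total=10) -> [8 3 4 6]
Step 3: sold=5 (running total=15) -> [9 3 4 4]
Step 4: sold=4 (running total=19) -> [10 3 4 3]
Step 5: sold=3 (running total=22) -> [11 3 4 3]
Step 6: sold=3 (running total=25) -> [12 3 4 3]
Step 7: sold=3 (running total=28) -> [13 3 4 3]

Answer: 28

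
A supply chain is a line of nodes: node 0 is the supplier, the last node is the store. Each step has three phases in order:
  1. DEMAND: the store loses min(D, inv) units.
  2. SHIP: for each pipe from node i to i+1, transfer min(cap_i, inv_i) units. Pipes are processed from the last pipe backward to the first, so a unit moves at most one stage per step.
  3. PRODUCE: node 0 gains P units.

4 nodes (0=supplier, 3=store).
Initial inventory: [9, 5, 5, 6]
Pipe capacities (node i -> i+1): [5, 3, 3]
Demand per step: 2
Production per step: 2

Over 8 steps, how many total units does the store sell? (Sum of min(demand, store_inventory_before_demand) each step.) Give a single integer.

Answer: 16

Derivation:
Step 1: sold=2 (running total=2) -> [6 7 5 7]
Step 2: sold=2 (running total=4) -> [3 9 5 8]
Step 3: sold=2 (running total=6) -> [2 9 5 9]
Step 4: sold=2 (running total=8) -> [2 8 5 10]
Step 5: sold=2 (running total=10) -> [2 7 5 11]
Step 6: sold=2 (running total=12) -> [2 6 5 12]
Step 7: sold=2 (running total=14) -> [2 5 5 13]
Step 8: sold=2 (running total=16) -> [2 4 5 14]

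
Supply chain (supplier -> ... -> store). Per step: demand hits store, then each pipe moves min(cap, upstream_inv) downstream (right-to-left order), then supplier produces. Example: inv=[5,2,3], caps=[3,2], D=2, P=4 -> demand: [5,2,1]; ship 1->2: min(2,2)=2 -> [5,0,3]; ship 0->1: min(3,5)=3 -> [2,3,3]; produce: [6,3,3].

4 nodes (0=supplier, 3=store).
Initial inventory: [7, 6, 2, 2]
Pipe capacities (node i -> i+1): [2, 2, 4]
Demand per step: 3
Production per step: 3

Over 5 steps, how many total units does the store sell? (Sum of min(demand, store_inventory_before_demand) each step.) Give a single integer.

Step 1: sold=2 (running total=2) -> [8 6 2 2]
Step 2: sold=2 (running total=4) -> [9 6 2 2]
Step 3: sold=2 (running total=6) -> [10 6 2 2]
Step 4: sold=2 (running total=8) -> [11 6 2 2]
Step 5: sold=2 (running total=10) -> [12 6 2 2]

Answer: 10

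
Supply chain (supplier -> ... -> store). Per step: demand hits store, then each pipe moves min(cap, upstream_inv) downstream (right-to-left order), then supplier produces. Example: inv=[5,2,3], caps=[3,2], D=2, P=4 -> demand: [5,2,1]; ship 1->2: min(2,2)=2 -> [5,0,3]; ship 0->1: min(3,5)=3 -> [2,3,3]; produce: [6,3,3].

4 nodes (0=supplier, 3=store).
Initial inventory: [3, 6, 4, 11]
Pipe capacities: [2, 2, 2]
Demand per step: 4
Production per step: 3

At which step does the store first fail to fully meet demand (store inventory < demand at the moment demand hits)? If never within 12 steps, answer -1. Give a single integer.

Step 1: demand=4,sold=4 ship[2->3]=2 ship[1->2]=2 ship[0->1]=2 prod=3 -> [4 6 4 9]
Step 2: demand=4,sold=4 ship[2->3]=2 ship[1->2]=2 ship[0->1]=2 prod=3 -> [5 6 4 7]
Step 3: demand=4,sold=4 ship[2->3]=2 ship[1->2]=2 ship[0->1]=2 prod=3 -> [6 6 4 5]
Step 4: demand=4,sold=4 ship[2->3]=2 ship[1->2]=2 ship[0->1]=2 prod=3 -> [7 6 4 3]
Step 5: demand=4,sold=3 ship[2->3]=2 ship[1->2]=2 ship[0->1]=2 prod=3 -> [8 6 4 2]
Step 6: demand=4,sold=2 ship[2->3]=2 ship[1->2]=2 ship[0->1]=2 prod=3 -> [9 6 4 2]
Step 7: demand=4,sold=2 ship[2->3]=2 ship[1->2]=2 ship[0->1]=2 prod=3 -> [10 6 4 2]
Step 8: demand=4,sold=2 ship[2->3]=2 ship[1->2]=2 ship[0->1]=2 prod=3 -> [11 6 4 2]
Step 9: demand=4,sold=2 ship[2->3]=2 ship[1->2]=2 ship[0->1]=2 prod=3 -> [12 6 4 2]
Step 10: demand=4,sold=2 ship[2->3]=2 ship[1->2]=2 ship[0->1]=2 prod=3 -> [13 6 4 2]
Step 11: demand=4,sold=2 ship[2->3]=2 ship[1->2]=2 ship[0->1]=2 prod=3 -> [14 6 4 2]
Step 12: demand=4,sold=2 ship[2->3]=2 ship[1->2]=2 ship[0->1]=2 prod=3 -> [15 6 4 2]
First stockout at step 5

5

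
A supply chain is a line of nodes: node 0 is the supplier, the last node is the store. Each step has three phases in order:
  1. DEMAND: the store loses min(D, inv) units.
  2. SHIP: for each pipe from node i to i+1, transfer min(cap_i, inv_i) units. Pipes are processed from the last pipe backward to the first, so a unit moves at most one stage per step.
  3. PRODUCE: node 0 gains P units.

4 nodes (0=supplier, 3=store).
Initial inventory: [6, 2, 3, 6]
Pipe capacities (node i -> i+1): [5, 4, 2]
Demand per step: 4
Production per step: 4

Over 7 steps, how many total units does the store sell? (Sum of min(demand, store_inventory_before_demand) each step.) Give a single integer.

Step 1: sold=4 (running total=4) -> [5 5 3 4]
Step 2: sold=4 (running total=8) -> [4 6 5 2]
Step 3: sold=2 (running total=10) -> [4 6 7 2]
Step 4: sold=2 (running total=12) -> [4 6 9 2]
Step 5: sold=2 (running total=14) -> [4 6 11 2]
Step 6: sold=2 (running total=16) -> [4 6 13 2]
Step 7: sold=2 (running total=18) -> [4 6 15 2]

Answer: 18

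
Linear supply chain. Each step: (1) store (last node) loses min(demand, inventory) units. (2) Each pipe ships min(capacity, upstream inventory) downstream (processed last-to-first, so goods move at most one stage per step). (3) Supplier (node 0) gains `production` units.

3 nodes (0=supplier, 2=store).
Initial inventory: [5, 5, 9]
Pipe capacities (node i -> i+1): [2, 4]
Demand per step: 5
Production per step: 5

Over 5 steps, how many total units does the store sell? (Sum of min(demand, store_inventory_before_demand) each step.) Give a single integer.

Answer: 20

Derivation:
Step 1: sold=5 (running total=5) -> [8 3 8]
Step 2: sold=5 (running total=10) -> [11 2 6]
Step 3: sold=5 (running total=15) -> [14 2 3]
Step 4: sold=3 (running total=18) -> [17 2 2]
Step 5: sold=2 (running total=20) -> [20 2 2]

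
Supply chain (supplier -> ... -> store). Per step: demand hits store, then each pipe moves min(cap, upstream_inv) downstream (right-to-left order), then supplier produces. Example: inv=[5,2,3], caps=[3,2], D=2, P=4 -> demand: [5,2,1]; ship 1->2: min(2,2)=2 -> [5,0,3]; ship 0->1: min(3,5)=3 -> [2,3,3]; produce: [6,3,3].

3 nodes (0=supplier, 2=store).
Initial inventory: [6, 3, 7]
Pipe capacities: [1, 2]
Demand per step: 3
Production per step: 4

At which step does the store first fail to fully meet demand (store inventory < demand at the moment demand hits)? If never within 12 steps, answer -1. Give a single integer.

Step 1: demand=3,sold=3 ship[1->2]=2 ship[0->1]=1 prod=4 -> [9 2 6]
Step 2: demand=3,sold=3 ship[1->2]=2 ship[0->1]=1 prod=4 -> [12 1 5]
Step 3: demand=3,sold=3 ship[1->2]=1 ship[0->1]=1 prod=4 -> [15 1 3]
Step 4: demand=3,sold=3 ship[1->2]=1 ship[0->1]=1 prod=4 -> [18 1 1]
Step 5: demand=3,sold=1 ship[1->2]=1 ship[0->1]=1 prod=4 -> [21 1 1]
Step 6: demand=3,sold=1 ship[1->2]=1 ship[0->1]=1 prod=4 -> [24 1 1]
Step 7: demand=3,sold=1 ship[1->2]=1 ship[0->1]=1 prod=4 -> [27 1 1]
Step 8: demand=3,sold=1 ship[1->2]=1 ship[0->1]=1 prod=4 -> [30 1 1]
Step 9: demand=3,sold=1 ship[1->2]=1 ship[0->1]=1 prod=4 -> [33 1 1]
Step 10: demand=3,sold=1 ship[1->2]=1 ship[0->1]=1 prod=4 -> [36 1 1]
Step 11: demand=3,sold=1 ship[1->2]=1 ship[0->1]=1 prod=4 -> [39 1 1]
Step 12: demand=3,sold=1 ship[1->2]=1 ship[0->1]=1 prod=4 -> [42 1 1]
First stockout at step 5

5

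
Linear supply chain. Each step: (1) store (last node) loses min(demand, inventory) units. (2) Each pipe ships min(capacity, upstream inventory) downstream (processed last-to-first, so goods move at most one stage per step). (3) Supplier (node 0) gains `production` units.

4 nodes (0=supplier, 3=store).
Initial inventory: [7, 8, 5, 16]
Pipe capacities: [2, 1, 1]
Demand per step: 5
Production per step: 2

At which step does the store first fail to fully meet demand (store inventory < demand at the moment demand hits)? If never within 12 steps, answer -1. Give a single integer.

Step 1: demand=5,sold=5 ship[2->3]=1 ship[1->2]=1 ship[0->1]=2 prod=2 -> [7 9 5 12]
Step 2: demand=5,sold=5 ship[2->3]=1 ship[1->2]=1 ship[0->1]=2 prod=2 -> [7 10 5 8]
Step 3: demand=5,sold=5 ship[2->3]=1 ship[1->2]=1 ship[0->1]=2 prod=2 -> [7 11 5 4]
Step 4: demand=5,sold=4 ship[2->3]=1 ship[1->2]=1 ship[0->1]=2 prod=2 -> [7 12 5 1]
Step 5: demand=5,sold=1 ship[2->3]=1 ship[1->2]=1 ship[0->1]=2 prod=2 -> [7 13 5 1]
Step 6: demand=5,sold=1 ship[2->3]=1 ship[1->2]=1 ship[0->1]=2 prod=2 -> [7 14 5 1]
Step 7: demand=5,sold=1 ship[2->3]=1 ship[1->2]=1 ship[0->1]=2 prod=2 -> [7 15 5 1]
Step 8: demand=5,sold=1 ship[2->3]=1 ship[1->2]=1 ship[0->1]=2 prod=2 -> [7 16 5 1]
Step 9: demand=5,sold=1 ship[2->3]=1 ship[1->2]=1 ship[0->1]=2 prod=2 -> [7 17 5 1]
Step 10: demand=5,sold=1 ship[2->3]=1 ship[1->2]=1 ship[0->1]=2 prod=2 -> [7 18 5 1]
Step 11: demand=5,sold=1 ship[2->3]=1 ship[1->2]=1 ship[0->1]=2 prod=2 -> [7 19 5 1]
Step 12: demand=5,sold=1 ship[2->3]=1 ship[1->2]=1 ship[0->1]=2 prod=2 -> [7 20 5 1]
First stockout at step 4

4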